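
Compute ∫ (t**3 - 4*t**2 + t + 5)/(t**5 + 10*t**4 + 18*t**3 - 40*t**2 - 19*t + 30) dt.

Factor the denominator: (t - 1)**2*(t + 1)*(t + 5)*(t + 6).
Partial-fraction decomposition: -361/(245*(t + 6)) + 25/(16*(t + 5)) - 1/(80*(t + 1)) - 15/(196*(t - 1)) + 1/(28*(t - 1)**2).
Integrate each term; A/(t−a) gives A·log|t−a|; A/(t−a)² gives −A/(t−a).

-15*log(t - 1)/196 - log(t + 1)/80 + 25*log(t + 5)/16 - 361*log(t + 6)/245 - 1/(28*t - 28) + C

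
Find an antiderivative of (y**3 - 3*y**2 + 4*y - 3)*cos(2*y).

y**3*sin(2*y)/2 - 3*y**2*sin(2*y)/2 + 3*y**2*cos(2*y)/4 + 5*y*sin(2*y)/4 - 3*y*cos(2*y)/2 - 3*sin(2*y)/4 + 5*cos(2*y)/8 + C

Use integration by parts with u = y**3 - 3*y**2 + 4*y - 3, dv = cos(2*y) dy, so v = sin(2*y)/2.
Apply parts 3 times (tabular method): alternate signs, differentiate u down to 0, integrate dv up.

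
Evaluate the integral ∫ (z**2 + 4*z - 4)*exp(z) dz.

Use integration by parts with u = z**2 + 4*z - 4, dv = exp(z) dz, so v = exp(z).
Apply parts 2 times (tabular method): alternate signs, differentiate u down to 0, integrate dv up.

(z**2 + 2*z - 6)*exp(z) + C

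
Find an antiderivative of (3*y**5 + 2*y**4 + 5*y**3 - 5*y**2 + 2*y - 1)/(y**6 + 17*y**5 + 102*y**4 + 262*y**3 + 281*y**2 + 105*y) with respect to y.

Factor the denominator: y*(y + 1)**2*(y + 3)*(y + 5)*(y + 7).
Partial-fraction decomposition: 23797/(1008*(y + 7)) - 4443/(160*(y + 5)) + 377/(48*(y + 3)) - 197/(288*(y + 1)) + 7/(24*(y + 1)**2) - 1/(105*y).
Integrate each term; A/(y−a) gives A·log|y−a|; A/(y−a)² gives −A/(y−a).

-log(y)/105 - 197*log(y + 1)/288 + 377*log(y + 3)/48 - 4443*log(y + 5)/160 + 23797*log(y + 7)/1008 - 7/(24*y + 24) + C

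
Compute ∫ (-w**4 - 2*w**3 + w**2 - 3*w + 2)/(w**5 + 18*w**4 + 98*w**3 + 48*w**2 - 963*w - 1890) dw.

Factor the denominator: (w - 3)*(w + 3)*(w + 5)*(w + 6)*(w + 7).
Partial-fraction decomposition: -1643/(80*(w + 7)) + 808/(27*(w + 6)) - 333/(32*(w + 5)) + 7/(144*(w + 3)) - 133/(4320*(w - 3)).
Integrate each term: A/(w−a) contributes A·log|w−a|.

-133*log(w - 3)/4320 + 7*log(w + 3)/144 - 333*log(w + 5)/32 + 808*log(w + 6)/27 - 1643*log(w + 7)/80 + C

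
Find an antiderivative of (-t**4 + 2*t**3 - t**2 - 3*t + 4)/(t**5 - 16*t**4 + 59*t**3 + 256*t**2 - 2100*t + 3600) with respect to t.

4351*log(t - 6)/121 - 411*log(t - 5)/10 + 38*log(t - 4)/9 - 881*log(t + 5)/10890 + 457/(11*t - 66) + C

Factor the denominator: (t - 6)**2*(t - 5)*(t - 4)*(t + 5).
Partial-fraction decomposition: -881/(10890*(t + 5)) + 38/(9*(t - 4)) - 411/(10*(t - 5)) + 4351/(121*(t - 6)) - 457/(11*(t - 6)**2).
Integrate each term; A/(t−a) gives A·log|t−a|; A/(t−a)² gives −A/(t−a).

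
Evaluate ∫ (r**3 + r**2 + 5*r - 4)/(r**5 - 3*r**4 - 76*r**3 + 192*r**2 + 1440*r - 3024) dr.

Factor the denominator: (r - 7)*(r - 6)*(r - 2)*(r + 6)**2.
Partial-fraction decomposition: -6233/(194688*(r + 6)) + 107/(624*(r + 6)**2) + 9/(640*(r - 2)) - 139/(288*(r - 6)) + 423/(845*(r - 7)).
Integrate each term; A/(r−a) gives A·log|r−a|; A/(r−a)² gives −A/(r−a).

423*log(r - 7)/845 - 139*log(r - 6)/288 + 9*log(r - 2)/640 - 6233*log(r + 6)/194688 - 107/(624*r + 3744) + C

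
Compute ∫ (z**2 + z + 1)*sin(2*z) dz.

-z**2*cos(2*z)/2 + z*sin(2*z)/2 - z*cos(2*z)/2 + sin(2*z)/4 - cos(2*z)/4 + C

Use integration by parts with u = z**2 + z + 1, dv = sin(2*z) dz, so v = -cos(2*z)/2.
Apply parts 2 times (tabular method): alternate signs, differentiate u down to 0, integrate dv up.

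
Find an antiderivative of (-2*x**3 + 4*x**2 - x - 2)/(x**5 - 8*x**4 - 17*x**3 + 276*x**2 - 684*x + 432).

-37*log(x - 6)/45 + 7*log(x - 4)/6 - 23*log(x - 3)/54 + log(x - 1)/210 + 29*log(x + 6)/378 + C

Factor the denominator: (x - 6)*(x - 4)*(x - 3)*(x - 1)*(x + 6).
Partial-fraction decomposition: 29/(378*(x + 6)) + 1/(210*(x - 1)) - 23/(54*(x - 3)) + 7/(6*(x - 4)) - 37/(45*(x - 6)).
Integrate each term: A/(x−a) contributes A·log|x−a|.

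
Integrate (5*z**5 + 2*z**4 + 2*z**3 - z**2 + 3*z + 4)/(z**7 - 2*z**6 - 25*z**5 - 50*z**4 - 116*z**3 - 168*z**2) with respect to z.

Factor the denominator: z**2*(z - 7)*(z + 2)*(z + 3)*(z**2 + 4).
Partial-fraction decomposition: 5*(123*z + 1126)/(11024*(z**2 + 4)) - 1121/(1170*(z + 3)) + 25/(48*(z + 2)) + 29833/(77910*(z - 7)) - 5/(3528*z) - 1/(42*z**2).
Integrate each term; A/(z−a) gives A·log|z−a|; the (Bz+D)/(z²+p²) term gives a log and an atan.

-5*log(z)/3528 + 29833*log(z - 7)/77910 + 25*log(z + 2)/48 - 1121*log(z + 3)/1170 + 615*log(z**2 + 4)/22048 + 2815*atan(z/2)/11024 + 1/(42*z) + C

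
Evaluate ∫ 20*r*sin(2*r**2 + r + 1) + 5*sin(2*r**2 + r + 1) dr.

Let u = 2*r**2 + r + 1, so du = (4*r + 1) dr.
Rewriting, the integral becomes 5·∫ sin(u) du = 5·-cos(u).
Substituting back, u = 2*r**2 + r + 1.

-5*cos(2*r**2 + r + 1) + C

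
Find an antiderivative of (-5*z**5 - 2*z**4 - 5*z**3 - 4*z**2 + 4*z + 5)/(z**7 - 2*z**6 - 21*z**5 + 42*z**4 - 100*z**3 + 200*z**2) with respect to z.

Factor the denominator: z**2*(z - 5)*(z - 2)*(z + 5)*(z**2 + 4).
Partial-fraction decomposition: (123*z - 202)/(928*(z**2 + 4)) + 2977/(10150*(z + 5)) + 235/(672*(z - 2)) - 703/(870*(z - 5)) + 13/(400*z) + 1/(40*z**2).
Integrate each term; A/(z−a) gives A·log|z−a|; the (Bz+D)/(z²+p²) term gives a log and an atan.

13*log(z)/400 - 703*log(z - 5)/870 + 235*log(z - 2)/672 + 2977*log(z + 5)/10150 + 123*log(z**2 + 4)/1856 - 101*atan(z/2)/928 - 1/(40*z) + C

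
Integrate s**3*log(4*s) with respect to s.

s**4*(log(s) + 2*log(2))/4 - s**4/16 + C

Use integration by parts with u = log(4*s), dv = s**3 ds.
Then du = 1/s ds and v = s**4/4.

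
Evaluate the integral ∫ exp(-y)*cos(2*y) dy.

2*exp(-y)*sin(2*y)/5 - exp(-y)*cos(2*y)/5 + C

Let I denote the integral. Integrate by parts with u = cos(2*y), dv = exp(-y) dy, so v = -exp(-y): I = -exp(-y)*cos(2*y) − 2·∫ exp(-y)*sin(2*y) dy.
Apply parts again with u = sin(2*y), dv = exp(-y) dy: ∫ exp(-y)*sin(2*y) dy = -exp(-y)*sin(2*y) + 2·I. Substituting back brings back I: I = 2*exp(-y)*sin(2*y) - exp(-y)*cos(2*y) − 4·I.
Solving for I: (1 + 4)·I equals the remaining terms, so I = (1/5)·(2*exp(-y)*sin(2*y) - exp(-y)*cos(2*y)).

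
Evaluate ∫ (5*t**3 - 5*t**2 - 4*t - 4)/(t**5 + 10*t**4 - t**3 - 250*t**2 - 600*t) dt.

Factor the denominator: t*(t - 5)*(t + 4)*(t + 5)*(t + 6).
Partial-fraction decomposition: -310/(33*(t + 6)) + 367/(25*(t + 5)) - 97/(18*(t + 4)) + 238/(2475*(t - 5)) + 1/(150*t).
Integrate each term: A/(t−a) contributes A·log|t−a|.

log(t)/150 + 238*log(t - 5)/2475 - 97*log(t + 4)/18 + 367*log(t + 5)/25 - 310*log(t + 6)/33 + C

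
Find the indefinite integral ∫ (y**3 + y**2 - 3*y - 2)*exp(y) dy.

(y**3 - 2*y**2 + y - 3)*exp(y) + C

Use integration by parts with u = y**3 + y**2 - 3*y - 2, dv = exp(y) dy, so v = exp(y).
Apply parts 3 times (tabular method): alternate signs, differentiate u down to 0, integrate dv up.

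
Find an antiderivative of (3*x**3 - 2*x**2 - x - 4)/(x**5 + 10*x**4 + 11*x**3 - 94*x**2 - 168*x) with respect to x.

Factor the denominator: x*(x - 3)*(x + 2)*(x + 4)*(x + 7).
Partial-fraction decomposition: -562/(525*(x + 7)) + 4/(3*(x + 4)) - 17/(50*(x + 2)) + 4/(75*(x - 3)) + 1/(42*x).
Integrate each term: A/(x−a) contributes A·log|x−a|.

log(x)/42 + 4*log(x - 3)/75 - 17*log(x + 2)/50 + 4*log(x + 4)/3 - 562*log(x + 7)/525 + C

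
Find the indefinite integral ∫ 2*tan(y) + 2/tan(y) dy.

Let u = tan(y), so du = (tan(y)**2 + 1) dy.
Rewriting, the integral becomes 2·∫ 1/u du = 2·log(u).
Substituting back, u = tan(y).

2*log(tan(y)) + C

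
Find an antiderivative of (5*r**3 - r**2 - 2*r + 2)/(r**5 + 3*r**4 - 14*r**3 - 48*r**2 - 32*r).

-log(r)/16 + 149*log(r - 4)/480 - 2*log(r + 1)/15 + 19*log(r + 2)/12 - 163*log(r + 4)/96 + C

Factor the denominator: r*(r - 4)*(r + 1)*(r + 2)*(r + 4).
Partial-fraction decomposition: -163/(96*(r + 4)) + 19/(12*(r + 2)) - 2/(15*(r + 1)) + 149/(480*(r - 4)) - 1/(16*r).
Integrate each term: A/(r−a) contributes A·log|r−a|.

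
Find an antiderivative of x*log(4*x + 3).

x**2*log(4*x + 3)/2 - x**2/4 + 3*x/8 - 9*log(4*x + 3)/32 + C

Use integration by parts with u = log(4*x + 3), dv = x dx.
Then du = 4/(4*x + 3) dx and v = x**2/2.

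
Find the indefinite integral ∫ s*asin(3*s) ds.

Use integration by parts with u = arcsin(3*s), dv = s ds.
Then du = 3/sqrt(-9*s**2 + 1) ds.

s**2*asin(3*s)/2 + s*sqrt(-9*s**2 + 1)/12 - asin(3*s)/36 + C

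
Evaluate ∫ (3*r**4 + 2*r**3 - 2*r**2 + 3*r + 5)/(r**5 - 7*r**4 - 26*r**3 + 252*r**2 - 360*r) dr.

Factor the denominator: r*(r - 6)*(r - 5)*(r - 2)*(r + 6).
Partial-fraction decomposition: 3371/(6336*(r + 6)) + 67/(192*(r - 2)) - 419/(33*(r - 5)) + 4271/(288*(r - 6)) - 1/(72*r).
Integrate each term: A/(r−a) contributes A·log|r−a|.

-log(r)/72 + 4271*log(r - 6)/288 - 419*log(r - 5)/33 + 67*log(r - 2)/192 + 3371*log(r + 6)/6336 + C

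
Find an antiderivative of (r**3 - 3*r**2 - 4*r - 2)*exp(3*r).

(9*r**3 - 36*r**2 - 12*r - 14)*exp(3*r)/27 + C

Use integration by parts with u = r**3 - 3*r**2 - 4*r - 2, dv = exp(3*r) dr, so v = exp(3*r)/3.
Apply parts 3 times (tabular method): alternate signs, differentiate u down to 0, integrate dv up.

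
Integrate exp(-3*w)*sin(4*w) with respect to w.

Let I denote the integral. Integrate by parts with u = sin(4*w), dv = exp(-3*w) dw, so v = -exp(-3*w)/3: I = -exp(-3*w)*sin(4*w)/3 + (4/3)·∫ exp(-3*w)*cos(4*w) dw.
Apply parts again with u = cos(4*w), dv = exp(-3*w) dw: ∫ exp(-3*w)*cos(4*w) dw = -exp(-3*w)*cos(4*w)/3 − (4/3)·I. Substituting back brings back I: I = -exp(-3*w)*sin(4*w)/3 - 4*exp(-3*w)*cos(4*w)/9 − (16/9)·I.
Solving for I: (1 + 16/9)·I equals the remaining terms, so I = (9/25)·(-exp(-3*w)*sin(4*w)/3 - 4*exp(-3*w)*cos(4*w)/9).

-3*exp(-3*w)*sin(4*w)/25 - 4*exp(-3*w)*cos(4*w)/25 + C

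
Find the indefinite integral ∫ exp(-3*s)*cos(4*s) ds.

Let I denote the integral. Integrate by parts with u = cos(4*s), dv = exp(-3*s) ds, so v = -exp(-3*s)/3: I = -exp(-3*s)*cos(4*s)/3 − (4/3)·∫ exp(-3*s)*sin(4*s) ds.
Apply parts again with u = sin(4*s), dv = exp(-3*s) ds: ∫ exp(-3*s)*sin(4*s) ds = -exp(-3*s)*sin(4*s)/3 + (4/3)·I. Substituting back brings back I: I = 4*exp(-3*s)*sin(4*s)/9 - exp(-3*s)*cos(4*s)/3 − (16/9)·I.
Solving for I: (1 + 16/9)·I equals the remaining terms, so I = (9/25)·(4*exp(-3*s)*sin(4*s)/9 - exp(-3*s)*cos(4*s)/3).

4*exp(-3*s)*sin(4*s)/25 - 3*exp(-3*s)*cos(4*s)/25 + C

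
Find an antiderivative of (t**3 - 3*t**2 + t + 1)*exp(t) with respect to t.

Use integration by parts with u = t**3 - 3*t**2 + t + 1, dv = exp(t) dt, so v = exp(t).
Apply parts 3 times (tabular method): alternate signs, differentiate u down to 0, integrate dv up.

(t**3 - 6*t**2 + 13*t - 12)*exp(t) + C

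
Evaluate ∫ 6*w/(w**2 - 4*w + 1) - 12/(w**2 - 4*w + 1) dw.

3*log(w**2 - 4*w + 1) + C

Let u = w**2 - 4*w + 1, so du = (2*w - 4) dw.
Rewriting, the integral becomes 3·∫ 1/u du = 3·log(u).
Substituting back, u = w**2 - 4*w + 1.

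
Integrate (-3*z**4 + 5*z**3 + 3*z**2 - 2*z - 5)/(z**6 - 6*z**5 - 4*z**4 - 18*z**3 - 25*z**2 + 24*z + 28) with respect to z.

Factor the denominator: (z - 7)*(z - 1)*(z + 1)**2*(z**2 + 4).
Partial-fraction decomposition: (148*z - 1243)/(1325*(z**2 + 4)) + 27/(200*(z + 1)) - 1/(10*(z + 1)**2) + 1/(60*(z - 1)) - 335/(1272*(z - 7)).
Integrate each term; A/(z−a) gives A·log|z−a|; the (Bz+D)/(z²+p²) term gives a log and an atan.

-335*log(z - 7)/1272 + log(z - 1)/60 + 27*log(z + 1)/200 + 74*log(z**2 + 4)/1325 - 1243*atan(z/2)/2650 + 1/(10*z + 10) + C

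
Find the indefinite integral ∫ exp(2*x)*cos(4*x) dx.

Let I denote the integral. Integrate by parts with u = cos(4*x), dv = exp(2*x) dx, so v = exp(2*x)/2: I = exp(2*x)*cos(4*x)/2 + 2·∫ exp(2*x)*sin(4*x) dx.
Apply parts again with u = sin(4*x), dv = exp(2*x) dx: ∫ exp(2*x)*sin(4*x) dx = exp(2*x)*sin(4*x)/2 − 2·I. Substituting back brings back I: I = exp(2*x)*sin(4*x) + exp(2*x)*cos(4*x)/2 − 4·I.
Solving for I: (1 + 4)·I equals the remaining terms, so I = (1/5)·(exp(2*x)*sin(4*x) + exp(2*x)*cos(4*x)/2).

exp(2*x)*sin(4*x)/5 + exp(2*x)*cos(4*x)/10 + C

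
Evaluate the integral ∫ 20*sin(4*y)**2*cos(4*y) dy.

5*sin(4*y)**3/3 + C

Let u = sin(4*y), so du = (4*cos(4*y)) dy.
Rewriting, the integral becomes 5·∫ u^2 du = 5·u^3/3.
Substituting back, u = sin(4*y).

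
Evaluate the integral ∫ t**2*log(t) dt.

t**3*log(t)/3 - t**3/9 + C

Use integration by parts with u = log(t), dv = t**2 dt.
Then du = 1/t dt and v = t**3/3.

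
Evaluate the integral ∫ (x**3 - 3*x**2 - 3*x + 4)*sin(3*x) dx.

Use integration by parts with u = x**3 - 3*x**2 - 3*x + 4, dv = sin(3*x) dx, so v = -cos(3*x)/3.
Apply parts 3 times (tabular method): alternate signs, differentiate u down to 0, integrate dv up.

-x**3*cos(3*x)/3 + x**2*sin(3*x)/3 + x**2*cos(3*x) - 2*x*sin(3*x)/3 + 11*x*cos(3*x)/9 - 11*sin(3*x)/27 - 14*cos(3*x)/9 + C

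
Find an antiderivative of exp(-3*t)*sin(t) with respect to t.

-3*exp(-3*t)*sin(t)/10 - exp(-3*t)*cos(t)/10 + C

Let I denote the integral. Integrate by parts with u = sin(t), dv = exp(-3*t) dt, so v = -exp(-3*t)/3: I = -exp(-3*t)*sin(t)/3 + (1/3)·∫ exp(-3*t)*cos(t) dt.
Apply parts again with u = cos(t), dv = exp(-3*t) dt: ∫ exp(-3*t)*cos(t) dt = -exp(-3*t)*cos(t)/3 − (1/3)·I. Substituting back brings back I: I = -exp(-3*t)*sin(t)/3 - exp(-3*t)*cos(t)/9 − (1/9)·I.
Solving for I: (1 + 1/9)·I equals the remaining terms, so I = (9/10)·(-exp(-3*t)*sin(t)/3 - exp(-3*t)*cos(t)/9).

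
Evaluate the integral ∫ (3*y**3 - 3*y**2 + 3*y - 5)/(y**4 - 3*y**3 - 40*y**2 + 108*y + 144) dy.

79*log(y - 6)/24 - 151*log(y - 4)/100 - 2*log(y + 1)/25 + 779*log(y + 6)/600 + C

Factor the denominator: (y - 6)*(y - 4)*(y + 1)*(y + 6).
Partial-fraction decomposition: 779/(600*(y + 6)) - 2/(25*(y + 1)) - 151/(100*(y - 4)) + 79/(24*(y - 6)).
Integrate each term: A/(y−a) contributes A·log|y−a|.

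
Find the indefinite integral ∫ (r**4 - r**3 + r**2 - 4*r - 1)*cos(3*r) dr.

r**4*sin(3*r)/3 - r**3*sin(3*r)/3 + 4*r**3*cos(3*r)/9 - r**2*sin(3*r)/9 - r**2*cos(3*r)/3 - 10*r*sin(3*r)/9 - 2*r*cos(3*r)/27 - 25*sin(3*r)/81 - 10*cos(3*r)/27 + C

Use integration by parts with u = r**4 - r**3 + r**2 - 4*r - 1, dv = cos(3*r) dr, so v = sin(3*r)/3.
Apply parts 4 times (tabular method): alternate signs, differentiate u down to 0, integrate dv up.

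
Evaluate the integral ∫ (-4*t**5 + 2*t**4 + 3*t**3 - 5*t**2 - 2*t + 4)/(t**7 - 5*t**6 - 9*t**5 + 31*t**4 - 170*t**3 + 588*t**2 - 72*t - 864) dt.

Factor the denominator: (t - 6)*(t - 2)**2*(t + 1)*(t + 4)*(t**2 + 9).
Partial-fraction decomposition: (36872*t - 99663)/(190125*(t**2 + 9)) + 1087/(6750*(t + 4)) - 2/(945*(t + 1)) + 2479/(12168*(t - 2)) + 23/(234*(t - 2)**2) - 7013/(12600*(t - 6)).
Integrate each term; A/(t−a) gives A·log|t−a|; the (Bt+D)/(t²+p²) term gives a log and an atan.

-7013*log(t - 6)/12600 + 2479*log(t - 2)/12168 - 2*log(t + 1)/945 + 1087*log(t + 4)/6750 + 18436*log(t**2 + 9)/190125 - 33221*atan(t/3)/190125 - 23/(234*t - 468) + C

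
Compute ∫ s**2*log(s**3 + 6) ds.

Let u = s**3 + 6, so du = (3*s**2) ds.
The integral becomes (1/3)·∫ log(u) du; integrate by parts with u′=log(u), dv′=du.

s**3*log(s**3 + 6)/3 - s**3/3 + 2*log(s**3 + 6) + C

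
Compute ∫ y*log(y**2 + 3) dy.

Let u = y**2 + 3, so du = (2*y) dy.
The integral becomes (1/2)·∫ log(u) du; integrate by parts with u′=log(u), dv′=du.

y**2*log(y**2 + 3)/2 - y**2/2 + 3*log(y**2 + 3)/2 + C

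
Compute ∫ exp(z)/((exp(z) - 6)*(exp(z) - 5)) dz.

Let u = e^z, du = e^z dz.
The integral becomes ∫ du/((u-6)(u-5)); decompose into partial fractions.

log(exp(z) - 6) - log(exp(z) - 5) + C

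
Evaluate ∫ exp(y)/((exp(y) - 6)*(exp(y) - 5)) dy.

log(exp(y) - 6) - log(exp(y) - 5) + C

Let u = e^y, du = e^y dy.
The integral becomes ∫ du/((u-6)(u-5)); decompose into partial fractions.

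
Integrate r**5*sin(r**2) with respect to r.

-r**4*cos(r**2)/2 + r**2*sin(r**2) + cos(r**2) + C

Let u = r², du = 2r dr; rewrite as (1/2)∫ u^2·sin(1u) du.
Now integrate by parts 2 times.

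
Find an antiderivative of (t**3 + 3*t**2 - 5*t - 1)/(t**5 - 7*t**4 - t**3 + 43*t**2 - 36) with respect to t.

Factor the denominator: (t - 6)*(t - 3)*(t - 1)*(t + 1)*(t + 2).
Partial-fraction decomposition: 13/(120*(t + 2)) - 3/(28*(t + 1)) - 1/(30*(t - 1)) - 19/(60*(t - 3)) + 293/(840*(t - 6)).
Integrate each term: A/(t−a) contributes A·log|t−a|.

293*log(t - 6)/840 - 19*log(t - 3)/60 - log(t - 1)/30 - 3*log(t + 1)/28 + 13*log(t + 2)/120 + C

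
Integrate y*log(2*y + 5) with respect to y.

Use integration by parts with u = log(2*y + 5), dv = y dy.
Then du = 2/(2*y + 5) dy and v = y**2/2.

y**2*log(2*y + 5)/2 - y**2/4 + 5*y/4 - 25*log(2*y + 5)/8 + C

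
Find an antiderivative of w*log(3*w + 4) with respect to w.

Use integration by parts with u = log(3*w + 4), dv = w dw.
Then du = 3/(3*w + 4) dw and v = w**2/2.

w**2*log(3*w + 4)/2 - w**2/4 + 2*w/3 - 8*log(3*w + 4)/9 + C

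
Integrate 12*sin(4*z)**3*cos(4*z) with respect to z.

3*sin(4*z)**4/4 + C

Let u = sin(4*z), so du = (4*cos(4*z)) dz.
Rewriting, the integral becomes 3·∫ u^3 du = 3·u^4/4.
Substituting back, u = sin(4*z).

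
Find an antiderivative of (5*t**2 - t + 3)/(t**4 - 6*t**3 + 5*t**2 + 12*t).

Factor the denominator: t*(t - 4)*(t - 3)*(t + 1).
Partial-fraction decomposition: -9/(20*(t + 1)) - 15/(4*(t - 3)) + 79/(20*(t - 4)) + 1/(4*t).
Integrate each term: A/(t−a) contributes A·log|t−a|.

log(t)/4 + 79*log(t - 4)/20 - 15*log(t - 3)/4 - 9*log(t + 1)/20 + C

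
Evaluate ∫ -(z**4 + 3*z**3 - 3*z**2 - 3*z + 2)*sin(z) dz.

z**4*cos(z) - 4*z**3*sin(z) + 3*z**3*cos(z) - 9*z**2*sin(z) - 15*z**2*cos(z) + 30*z*sin(z) - 21*z*cos(z) + 21*sin(z) + 32*cos(z) + C

Use integration by parts with u = z**4 + 3*z**3 - 3*z**2 - 3*z + 2, dv = -sin(z) dz, so v = cos(z).
Apply parts 4 times (tabular method): alternate signs, differentiate u down to 0, integrate dv up.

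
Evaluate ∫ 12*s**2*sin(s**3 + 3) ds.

Let u = s**3 + 3, so du = (3*s**2) ds.
Rewriting, the integral becomes 4·∫ sin(u) du = 4·-cos(u).
Substituting back, u = s**3 + 3.

-4*cos(s**3 + 3) + C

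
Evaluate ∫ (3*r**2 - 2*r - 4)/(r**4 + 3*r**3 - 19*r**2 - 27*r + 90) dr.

17*log(r - 3)/48 - 4*log(r - 2)/35 + 29*log(r + 3)/60 - 81*log(r + 5)/112 + C

Factor the denominator: (r - 3)*(r - 2)*(r + 3)*(r + 5).
Partial-fraction decomposition: -81/(112*(r + 5)) + 29/(60*(r + 3)) - 4/(35*(r - 2)) + 17/(48*(r - 3)).
Integrate each term: A/(r−a) contributes A·log|r−a|.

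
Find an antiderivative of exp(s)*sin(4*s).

exp(s)*sin(4*s)/17 - 4*exp(s)*cos(4*s)/17 + C

Let I denote the integral. Integrate by parts with u = sin(4*s), dv = exp(s) ds, so v = exp(s): I = exp(s)*sin(4*s) − 4·∫ exp(s)*cos(4*s) ds.
Apply parts again with u = cos(4*s), dv = exp(s) ds: ∫ exp(s)*cos(4*s) ds = exp(s)*cos(4*s) + 4·I. Substituting back brings back I: I = exp(s)*sin(4*s) - 4*exp(s)*cos(4*s) − 16·I.
Solving for I: (1 + 16)·I equals the remaining terms, so I = (1/17)·(exp(s)*sin(4*s) - 4*exp(s)*cos(4*s)).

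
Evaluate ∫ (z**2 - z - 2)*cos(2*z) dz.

Use integration by parts with u = z**2 - z - 2, dv = cos(2*z) dz, so v = sin(2*z)/2.
Apply parts 2 times (tabular method): alternate signs, differentiate u down to 0, integrate dv up.

z**2*sin(2*z)/2 - z*sin(2*z)/2 + z*cos(2*z)/2 - 5*sin(2*z)/4 - cos(2*z)/4 + C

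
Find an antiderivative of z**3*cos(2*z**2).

Let u = z², du = 2z dz; rewrite as (1/2)∫ u^1·cos(2u) du.
Now integrate by parts 1 time.

z**2*sin(2*z**2)/4 + cos(2*z**2)/8 + C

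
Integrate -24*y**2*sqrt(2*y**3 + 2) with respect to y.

-8*(2*y**3 + 2)**(3/2)/3 + C

Let u = 2*y**3 + 2, so du = (6*y**2) dy.
Rewriting, the integral becomes -4·∫ √u du = -4·(2/3)u^(3/2).
Substituting back, u = 2*y**3 + 2.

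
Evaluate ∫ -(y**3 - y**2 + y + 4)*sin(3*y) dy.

y**3*cos(3*y)/3 - y**2*sin(3*y)/3 - y**2*cos(3*y)/3 + 2*y*sin(3*y)/9 + y*cos(3*y)/9 - sin(3*y)/27 + 38*cos(3*y)/27 + C

Use integration by parts with u = y**3 - y**2 + y + 4, dv = -sin(3*y) dy, so v = cos(3*y)/3.
Apply parts 3 times (tabular method): alternate signs, differentiate u down to 0, integrate dv up.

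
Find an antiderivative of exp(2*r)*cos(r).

exp(2*r)*sin(r)/5 + 2*exp(2*r)*cos(r)/5 + C

Let I denote the integral. Integrate by parts with u = cos(r), dv = exp(2*r) dr, so v = exp(2*r)/2: I = exp(2*r)*cos(r)/2 + (1/2)·∫ exp(2*r)*sin(r) dr.
Apply parts again with u = sin(r), dv = exp(2*r) dr: ∫ exp(2*r)*sin(r) dr = exp(2*r)*sin(r)/2 − (1/2)·I. Substituting back brings back I: I = exp(2*r)*sin(r)/4 + exp(2*r)*cos(r)/2 − (1/4)·I.
Solving for I: (1 + 1/4)·I equals the remaining terms, so I = (4/5)·(exp(2*r)*sin(r)/4 + exp(2*r)*cos(r)/2).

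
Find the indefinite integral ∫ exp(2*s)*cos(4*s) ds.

exp(2*s)*sin(4*s)/5 + exp(2*s)*cos(4*s)/10 + C

Let I denote the integral. Integrate by parts with u = cos(4*s), dv = exp(2*s) ds, so v = exp(2*s)/2: I = exp(2*s)*cos(4*s)/2 + 2·∫ exp(2*s)*sin(4*s) ds.
Apply parts again with u = sin(4*s), dv = exp(2*s) ds: ∫ exp(2*s)*sin(4*s) ds = exp(2*s)*sin(4*s)/2 − 2·I. Substituting back brings back I: I = exp(2*s)*sin(4*s) + exp(2*s)*cos(4*s)/2 − 4·I.
Solving for I: (1 + 4)·I equals the remaining terms, so I = (1/5)·(exp(2*s)*sin(4*s) + exp(2*s)*cos(4*s)/2).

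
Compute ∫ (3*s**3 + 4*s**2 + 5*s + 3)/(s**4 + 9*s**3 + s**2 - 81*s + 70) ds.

Factor the denominator: (s - 2)*(s - 1)*(s + 5)*(s + 7).
Partial-fraction decomposition: 865/(144*(s + 7)) - 99/(28*(s + 5)) - 5/(16*(s - 1)) + 53/(63*(s - 2)).
Integrate each term: A/(s−a) contributes A·log|s−a|.

53*log(s - 2)/63 - 5*log(s - 1)/16 - 99*log(s + 5)/28 + 865*log(s + 7)/144 + C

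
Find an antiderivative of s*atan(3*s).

Use integration by parts with u = arctan(3*s), dv = s ds.
Then du = 3/(9*s**2 + 1) ds.

s**2*atan(3*s)/2 - s/6 + atan(3*s)/18 + C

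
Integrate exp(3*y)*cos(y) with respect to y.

Let I denote the integral. Integrate by parts with u = cos(y), dv = exp(3*y) dy, so v = exp(3*y)/3: I = exp(3*y)*cos(y)/3 + (1/3)·∫ exp(3*y)*sin(y) dy.
Apply parts again with u = sin(y), dv = exp(3*y) dy: ∫ exp(3*y)*sin(y) dy = exp(3*y)*sin(y)/3 − (1/3)·I. Substituting back brings back I: I = exp(3*y)*sin(y)/9 + exp(3*y)*cos(y)/3 − (1/9)·I.
Solving for I: (1 + 1/9)·I equals the remaining terms, so I = (9/10)·(exp(3*y)*sin(y)/9 + exp(3*y)*cos(y)/3).

exp(3*y)*sin(y)/10 + 3*exp(3*y)*cos(y)/10 + C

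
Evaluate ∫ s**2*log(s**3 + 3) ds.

s**3*log(s**3 + 3)/3 - s**3/3 + log(s**3 + 3) + C

Let u = s**3 + 3, so du = (3*s**2) ds.
The integral becomes (1/3)·∫ log(u) du; integrate by parts with u′=log(u), dv′=du.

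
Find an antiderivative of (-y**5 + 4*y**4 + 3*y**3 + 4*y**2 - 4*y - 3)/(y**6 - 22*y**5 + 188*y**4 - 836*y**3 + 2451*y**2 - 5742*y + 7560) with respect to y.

Factor the denominator: (y - 7)*(y - 6)*(y - 5)*(y - 4)*(y**2 + 9).
Partial-fraction decomposition: (2252*y + 2743)/(24650*(y**2 + 9)) - 79/(50*(y - 4)) - 173/(68*(y - 5)) + 203/(10*(y - 6)) - 2003/(116*(y - 7)).
Integrate each term; A/(y−a) gives A·log|y−a|; the (By+D)/(y²+p²) term gives a log and an atan.

-2003*log(y - 7)/116 + 203*log(y - 6)/10 - 173*log(y - 5)/68 - 79*log(y - 4)/50 + 563*log(y**2 + 9)/12325 + 2743*atan(y/3)/73950 + C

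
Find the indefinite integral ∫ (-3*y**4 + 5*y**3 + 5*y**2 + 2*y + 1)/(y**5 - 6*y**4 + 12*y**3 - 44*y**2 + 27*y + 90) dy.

-557*log(y - 5)/306 - 17*log(y - 2)/117 - log(y + 1)/45 - 2237*log(y**2 + 9)/4420 - 8023*atan(y/3)/6630 + C

Factor the denominator: (y - 5)*(y - 2)*(y + 1)*(y**2 + 9).
Partial-fraction decomposition: -(2237*y + 8023)/(2210*(y**2 + 9)) - 1/(45*(y + 1)) - 17/(117*(y - 2)) - 557/(306*(y - 5)).
Integrate each term; A/(y−a) gives A·log|y−a|; the (By+D)/(y²+p²) term gives a log and an atan.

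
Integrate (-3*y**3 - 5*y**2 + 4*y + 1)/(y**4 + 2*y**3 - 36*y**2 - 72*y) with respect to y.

-log(y)/72 - 803*log(y - 6)/576 - 3*log(y + 2)/64 - 445*log(y + 6)/288 + C

Factor the denominator: y*(y - 6)*(y + 2)*(y + 6).
Partial-fraction decomposition: -445/(288*(y + 6)) - 3/(64*(y + 2)) - 803/(576*(y - 6)) - 1/(72*y).
Integrate each term: A/(y−a) contributes A·log|y−a|.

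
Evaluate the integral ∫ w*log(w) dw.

w**2*log(w)/2 - w**2/4 + C

Use integration by parts with u = log(w), dv = w dw.
Then du = 1/w dw and v = w**2/2.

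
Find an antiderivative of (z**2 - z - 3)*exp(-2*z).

(-z**2 + 3)*exp(-2*z)/2 + C

Use integration by parts with u = z**2 - z - 3, dv = exp(-2*z) dz, so v = -exp(-2*z)/2.
Apply parts 2 times (tabular method): alternate signs, differentiate u down to 0, integrate dv up.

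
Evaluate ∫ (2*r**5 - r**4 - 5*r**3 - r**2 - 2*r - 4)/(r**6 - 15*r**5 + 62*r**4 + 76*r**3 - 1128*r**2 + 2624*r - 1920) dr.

Factor the denominator: (r - 6)*(r - 5)*(r - 4)*(r - 2)**2*(r + 4).
Partial-fraction decomposition: 499/(6480*(r + 4)) - 175/(432*(r - 2)) + 1/(36*(r - 2)**2) + 361/(16*(r - 4)) - 4961/(81*(r - 5)) + 3281/(80*(r - 6)).
Integrate each term; A/(r−a) gives A·log|r−a|; A/(r−a)² gives −A/(r−a).

3281*log(r - 6)/80 - 4961*log(r - 5)/81 + 361*log(r - 4)/16 - 175*log(r - 2)/432 + 499*log(r + 4)/6480 - 1/(36*r - 72) + C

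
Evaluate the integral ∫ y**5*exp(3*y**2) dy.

Let u = y², du = 2y dy; rewrite as (1/2)∫ u^2·exp(3u) du.
Now integrate by parts 2 times.

(9*y**4 - 6*y**2 + 2)*exp(3*y**2)/54 + C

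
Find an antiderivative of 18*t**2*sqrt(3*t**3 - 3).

4*(3*t**3 - 3)**(3/2)/3 + C

Let u = 3*t**3 - 3, so du = (9*t**2) dt.
Rewriting, the integral becomes 2·∫ √u du = 2·(2/3)u^(3/2).
Substituting back, u = 3*t**3 - 3.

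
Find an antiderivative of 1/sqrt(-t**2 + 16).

asin(t/4) + C

Substitute t = 4·sin(θ), so dt = 4·cos(θ) dθ and the radical becomes sqrt(-t**2 + 16) = 4·cos(θ) by the Pythagorean identity.
Integrate the resulting trig expression in θ, then back-substitute θ = asin(t/4), sin(θ) = t/4, cos(θ) = sqrt(-t**2 + 16)/4 (absorbing any constant into C).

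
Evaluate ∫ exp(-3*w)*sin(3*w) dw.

-exp(-3*w)*sin(3*w)/6 - exp(-3*w)*cos(3*w)/6 + C

Let I denote the integral. Integrate by parts with u = sin(3*w), dv = exp(-3*w) dw, so v = -exp(-3*w)/3: I = -exp(-3*w)*sin(3*w)/3 + ∫ exp(-3*w)*cos(3*w) dw.
Apply parts again with u = cos(3*w), dv = exp(-3*w) dw: ∫ exp(-3*w)*cos(3*w) dw = -exp(-3*w)*cos(3*w)/3 − I. Substituting back brings back I: I = -exp(-3*w)*sin(3*w)/3 - exp(-3*w)*cos(3*w)/3 − I.
Solving for I: (1 + 1)·I equals the remaining terms, so I = (1/2)·(-exp(-3*w)*sin(3*w)/3 - exp(-3*w)*cos(3*w)/3).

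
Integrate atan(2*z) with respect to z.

Use integration by parts with u = arctan(2*z), dv = dz.
Then du = 2/(4*z**2 + 1) dz.

z*atan(2*z) - log(4*z**2 + 1)/4 + C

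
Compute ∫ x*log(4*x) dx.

x**2*(log(x) + 2*log(2))/2 - x**2/4 + C

Use integration by parts with u = log(4*x), dv = x dx.
Then du = 1/x dx and v = x**2/2.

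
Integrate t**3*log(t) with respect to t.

Use integration by parts with u = log(t), dv = t**3 dt.
Then du = 1/t dt and v = t**4/4.

t**4*log(t)/4 - t**4/16 + C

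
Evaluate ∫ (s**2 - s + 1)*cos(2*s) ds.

Use integration by parts with u = s**2 - s + 1, dv = cos(2*s) ds, so v = sin(2*s)/2.
Apply parts 2 times (tabular method): alternate signs, differentiate u down to 0, integrate dv up.

s**2*sin(2*s)/2 - s*sin(2*s)/2 + s*cos(2*s)/2 + sin(2*s)/4 - cos(2*s)/4 + C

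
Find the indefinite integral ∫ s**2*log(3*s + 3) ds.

s**3*log(3*s + 3)/3 - s**3/9 + s**2/6 - s/3 + log(s + 1)/3 + C

Use integration by parts with u = log(3*s + 3), dv = s**2 ds.
Then du = 3/(3*s + 3) ds and v = s**3/3.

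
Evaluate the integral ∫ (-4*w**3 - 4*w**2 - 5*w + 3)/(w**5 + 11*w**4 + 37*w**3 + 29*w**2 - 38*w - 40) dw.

Factor the denominator: (w - 1)*(w + 1)*(w + 2)*(w + 4)*(w + 5).
Partial-fraction decomposition: 107/(18*(w + 5)) - 43/(6*(w + 4)) + 29/(18*(w + 2)) - 1/(3*(w + 1)) - 1/(18*(w - 1)).
Integrate each term: A/(w−a) contributes A·log|w−a|.

-log(w - 1)/18 - log(w + 1)/3 + 29*log(w + 2)/18 - 43*log(w + 4)/6 + 107*log(w + 5)/18 + C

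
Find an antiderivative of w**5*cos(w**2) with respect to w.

w**4*sin(w**2)/2 + w**2*cos(w**2) - sin(w**2) + C

Let u = w², du = 2w dw; rewrite as (1/2)∫ u^2·cos(1u) du.
Now integrate by parts 2 times.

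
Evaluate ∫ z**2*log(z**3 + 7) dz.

Let u = z**3 + 7, so du = (3*z**2) dz.
The integral becomes (1/3)·∫ log(u) du; integrate by parts with u′=log(u), dv′=du.

z**3*log(z**3 + 7)/3 - z**3/3 + 7*log(z**3 + 7)/3 + C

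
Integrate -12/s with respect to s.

-12*log(s) + C

Let u = s**3, so du = (3*s**2) ds.
Rewriting, the integral becomes -4·∫ 1/u du = -4·log(u).
Substituting back, u = s**3.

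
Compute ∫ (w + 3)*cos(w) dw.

w*sin(w) + 3*sin(w) + cos(w) + C

Use integration by parts with u = w + 3, dv = cos(w) dw, so v = sin(w).
Apply parts 1 times (tabular method): alternate signs, differentiate u down to 0, integrate dv up.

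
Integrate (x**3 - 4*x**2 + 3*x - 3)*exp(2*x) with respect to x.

Use integration by parts with u = x**3 - 4*x**2 + 3*x - 3, dv = exp(2*x) dx, so v = exp(2*x)/2.
Apply parts 3 times (tabular method): alternate signs, differentiate u down to 0, integrate dv up.

(4*x**3 - 22*x**2 + 34*x - 29)*exp(2*x)/8 + C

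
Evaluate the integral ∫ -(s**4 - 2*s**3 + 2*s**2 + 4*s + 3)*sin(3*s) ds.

s**4*cos(3*s)/3 - 4*s**3*sin(3*s)/9 - 2*s**3*cos(3*s)/3 + 2*s**2*sin(3*s)/3 + 2*s**2*cos(3*s)/9 - 4*s*sin(3*s)/27 + 16*s*cos(3*s)/9 - 16*sin(3*s)/27 + 77*cos(3*s)/81 + C

Use integration by parts with u = s**4 - 2*s**3 + 2*s**2 + 4*s + 3, dv = -sin(3*s) ds, so v = cos(3*s)/3.
Apply parts 4 times (tabular method): alternate signs, differentiate u down to 0, integrate dv up.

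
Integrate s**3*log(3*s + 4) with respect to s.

s**4*log(3*s + 4)/4 - s**4/16 + s**3/9 - 2*s**2/9 + 16*s/27 - 64*log(3*s + 4)/81 + C

Use integration by parts with u = log(3*s + 4), dv = s**3 ds.
Then du = 3/(3*s + 4) ds and v = s**4/4.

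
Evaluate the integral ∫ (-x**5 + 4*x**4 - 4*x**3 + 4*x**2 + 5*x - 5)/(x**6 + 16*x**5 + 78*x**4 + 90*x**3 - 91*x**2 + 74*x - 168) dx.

Factor the denominator: (x - 1)*(x + 4)*(x + 6)*(x + 7)*(x**2 + 1).
Partial-fraction decomposition: -(831*x - 842)/(31450*(x**2 + 1)) - 9313/(400*(x + 7)) + 13933/(518*(x + 6)) - 781/(170*(x + 4)) + 3/(560*(x - 1)).
Integrate each term; A/(x−a) gives A·log|x−a|; the (Bx+D)/(x²+p²) term gives a log and an atan.

3*log(x - 1)/560 - 781*log(x + 4)/170 + 13933*log(x + 6)/518 - 9313*log(x + 7)/400 - 831*log(x**2 + 1)/62900 + 421*atan(x)/15725 + C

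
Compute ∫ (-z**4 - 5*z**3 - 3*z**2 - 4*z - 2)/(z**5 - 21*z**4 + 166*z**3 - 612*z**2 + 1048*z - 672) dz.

-1431*log(z - 7)/25 + 1255*log(z - 6)/16 - 107*log(z - 4)/4 + 1821*log(z - 2)/400 - 39/(20*z - 40) + C

Factor the denominator: (z - 7)*(z - 6)*(z - 4)*(z - 2)**2.
Partial-fraction decomposition: 1821/(400*(z - 2)) + 39/(20*(z - 2)**2) - 107/(4*(z - 4)) + 1255/(16*(z - 6)) - 1431/(25*(z - 7)).
Integrate each term; A/(z−a) gives A·log|z−a|; A/(z−a)² gives −A/(z−a).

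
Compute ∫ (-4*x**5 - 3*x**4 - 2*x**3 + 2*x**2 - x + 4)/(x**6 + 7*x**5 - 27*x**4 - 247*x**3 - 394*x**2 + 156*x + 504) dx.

-17677*log(x - 6)/18720 + log(x - 1)/360 - 4063*log(x + 2)/1440 + 101*log(x + 3)/18 - 3041*log(x + 7)/520 - 11/(12*x + 24) + C

Factor the denominator: (x - 6)*(x - 1)*(x + 2)**2*(x + 3)*(x + 7).
Partial-fraction decomposition: -3041/(520*(x + 7)) + 101/(18*(x + 3)) - 4063/(1440*(x + 2)) + 11/(12*(x + 2)**2) + 1/(360*(x - 1)) - 17677/(18720*(x - 6)).
Integrate each term; A/(x−a) gives A·log|x−a|; A/(x−a)² gives −A/(x−a).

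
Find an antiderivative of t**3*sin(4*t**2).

Let u = t², du = 2t dt; rewrite as (1/2)∫ u^1·sin(4u) du.
Now integrate by parts 1 time.

-t**2*cos(4*t**2)/8 + sin(4*t**2)/32 + C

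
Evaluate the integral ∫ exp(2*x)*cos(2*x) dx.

exp(2*x)*sin(2*x)/4 + exp(2*x)*cos(2*x)/4 + C

Let I denote the integral. Integrate by parts with u = cos(2*x), dv = exp(2*x) dx, so v = exp(2*x)/2: I = exp(2*x)*cos(2*x)/2 + ∫ exp(2*x)*sin(2*x) dx.
Apply parts again with u = sin(2*x), dv = exp(2*x) dx: ∫ exp(2*x)*sin(2*x) dx = exp(2*x)*sin(2*x)/2 − I. Substituting back brings back I: I = exp(2*x)*sin(2*x)/2 + exp(2*x)*cos(2*x)/2 − I.
Solving for I: (1 + 1)·I equals the remaining terms, so I = (1/2)·(exp(2*x)*sin(2*x)/2 + exp(2*x)*cos(2*x)/2).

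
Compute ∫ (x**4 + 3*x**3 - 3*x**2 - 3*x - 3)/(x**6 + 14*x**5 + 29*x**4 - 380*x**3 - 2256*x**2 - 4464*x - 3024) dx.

605*log(x - 6)/29952 - 1421*log(x + 2)/6400 + 7*log(x + 3)/36 + 185*log(x + 6)/192 - 1243*log(x + 7)/1300 - 17/(160*x + 320) + C

Factor the denominator: (x - 6)*(x + 2)**2*(x + 3)*(x + 6)*(x + 7).
Partial-fraction decomposition: -1243/(1300*(x + 7)) + 185/(192*(x + 6)) + 7/(36*(x + 3)) - 1421/(6400*(x + 2)) + 17/(160*(x + 2)**2) + 605/(29952*(x - 6)).
Integrate each term; A/(x−a) gives A·log|x−a|; A/(x−a)² gives −A/(x−a).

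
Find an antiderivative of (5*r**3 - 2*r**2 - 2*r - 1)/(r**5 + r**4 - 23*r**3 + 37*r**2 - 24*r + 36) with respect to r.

11*log(r - 3)/9 - 27*log(r - 2)/40 - 1141*log(r + 6)/2664 - 11*log(r**2 + 1)/185 + 21*atan(r)/185 + C

Factor the denominator: (r - 3)*(r - 2)*(r + 6)*(r**2 + 1).
Partial-fraction decomposition: -(22*r - 21)/(185*(r**2 + 1)) - 1141/(2664*(r + 6)) - 27/(40*(r - 2)) + 11/(9*(r - 3)).
Integrate each term; A/(r−a) gives A·log|r−a|; the (Br+D)/(r²+p²) term gives a log and an atan.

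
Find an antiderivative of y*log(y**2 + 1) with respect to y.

y**2*log(y**2 + 1)/2 - y**2/2 + log(y**2 + 1)/2 + C

Let u = y**2 + 1, so du = (2*y) dy.
The integral becomes (1/2)·∫ log(u) du; integrate by parts with u′=log(u), dv′=du.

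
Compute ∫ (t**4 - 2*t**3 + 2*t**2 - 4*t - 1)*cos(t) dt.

Use integration by parts with u = t**4 - 2*t**3 + 2*t**2 - 4*t - 1, dv = cos(t) dt, so v = sin(t).
Apply parts 4 times (tabular method): alternate signs, differentiate u down to 0, integrate dv up.

t**4*sin(t) - 2*t**3*sin(t) + 4*t**3*cos(t) - 10*t**2*sin(t) - 6*t**2*cos(t) + 8*t*sin(t) - 20*t*cos(t) + 19*sin(t) + 8*cos(t) + C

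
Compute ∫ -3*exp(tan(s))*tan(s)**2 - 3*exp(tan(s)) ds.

Let u = tan(s), so du = (tan(s)**2 + 1) ds.
Rewriting, the integral becomes -3·∫ e^u du = -3·e^u.
Substituting back, u = tan(s).

-3*exp(tan(s)) + C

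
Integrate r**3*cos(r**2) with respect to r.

r**2*sin(r**2)/2 + cos(r**2)/2 + C

Let u = r², du = 2r dr; rewrite as (1/2)∫ u^1·cos(1u) du.
Now integrate by parts 1 time.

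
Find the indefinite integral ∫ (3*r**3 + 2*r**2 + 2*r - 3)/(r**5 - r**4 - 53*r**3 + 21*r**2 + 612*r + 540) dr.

Factor the denominator: (r - 6)*(r - 5)*(r + 1)*(r + 3)*(r + 6).
Partial-fraction decomposition: -197/(660*(r + 6)) + 1/(6*(r + 3)) - 1/(70*(r + 1)) - 9/(11*(r - 5)) + 27/(28*(r - 6)).
Integrate each term: A/(r−a) contributes A·log|r−a|.

27*log(r - 6)/28 - 9*log(r - 5)/11 - log(r + 1)/70 + log(r + 3)/6 - 197*log(r + 6)/660 + C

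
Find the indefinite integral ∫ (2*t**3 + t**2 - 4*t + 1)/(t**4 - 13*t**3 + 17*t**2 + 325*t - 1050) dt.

59*log(t - 7)/2 - 445*log(t - 6)/11 + 64*log(t - 5)/5 + 17*log(t + 5)/110 + C

Factor the denominator: (t - 7)*(t - 6)*(t - 5)*(t + 5).
Partial-fraction decomposition: 17/(110*(t + 5)) + 64/(5*(t - 5)) - 445/(11*(t - 6)) + 59/(2*(t - 7)).
Integrate each term: A/(t−a) contributes A·log|t−a|.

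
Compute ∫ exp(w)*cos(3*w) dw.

Let I denote the integral. Integrate by parts with u = cos(3*w), dv = exp(w) dw, so v = exp(w): I = exp(w)*cos(3*w) + 3·∫ exp(w)*sin(3*w) dw.
Apply parts again with u = sin(3*w), dv = exp(w) dw: ∫ exp(w)*sin(3*w) dw = exp(w)*sin(3*w) − 3·I. Substituting back brings back I: I = 3*exp(w)*sin(3*w) + exp(w)*cos(3*w) − 9·I.
Solving for I: (1 + 9)·I equals the remaining terms, so I = (1/10)·(3*exp(w)*sin(3*w) + exp(w)*cos(3*w)).

3*exp(w)*sin(3*w)/10 + exp(w)*cos(3*w)/10 + C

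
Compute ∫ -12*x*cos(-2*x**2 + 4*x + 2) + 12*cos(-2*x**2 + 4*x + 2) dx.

Let u = 2*x**2 - 4*x - 2, so du = (4*x - 4) dx.
Rewriting, the integral becomes -3·∫ cos(u) du = -3·sin(u).
Substituting back, u = 2*x**2 - 4*x - 2.

3*sin(-2*x**2 + 4*x + 2) + C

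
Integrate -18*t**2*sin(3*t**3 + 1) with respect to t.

2*cos(3*t**3 + 1) + C

Let u = 3*t**3 + 1, so du = (9*t**2) dt.
Rewriting, the integral becomes -2·∫ sin(u) du = -2·-cos(u).
Substituting back, u = 3*t**3 + 1.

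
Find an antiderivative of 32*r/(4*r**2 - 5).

Let u = 4*r**2 - 5, so du = (8*r) dr.
Rewriting, the integral becomes 4·∫ 1/u du = 4·log(u).
Substituting back, u = 4*r**2 - 5.

4*log(4*r**2 - 5) + C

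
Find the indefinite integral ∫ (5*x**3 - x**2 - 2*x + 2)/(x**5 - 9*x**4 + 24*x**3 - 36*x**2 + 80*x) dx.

Factor the denominator: x*(x - 5)*(x - 4)*(x**2 + 4).
Partial-fraction decomposition: -(111*x + 149)/(290*(x**2 + 4)) - 149/(40*(x - 4)) + 592/(145*(x - 5)) + 1/(40*x).
Integrate each term; A/(x−a) gives A·log|x−a|; the (Bx+D)/(x²+p²) term gives a log and an atan.

log(x)/40 + 592*log(x - 5)/145 - 149*log(x - 4)/40 - 111*log(x**2 + 4)/580 - 149*atan(x/2)/580 + C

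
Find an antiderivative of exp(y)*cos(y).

Let I denote the integral. Integrate by parts with u = cos(y), dv = exp(y) dy, so v = exp(y): I = exp(y)*cos(y) + ∫ exp(y)*sin(y) dy.
Apply parts again with u = sin(y), dv = exp(y) dy: ∫ exp(y)*sin(y) dy = exp(y)*sin(y) − I. Substituting back brings back I: I = exp(y)*sin(y) + exp(y)*cos(y) − I.
Solving for I: (1 + 1)·I equals the remaining terms, so I = (1/2)·(exp(y)*sin(y) + exp(y)*cos(y)).

exp(y)*sin(y)/2 + exp(y)*cos(y)/2 + C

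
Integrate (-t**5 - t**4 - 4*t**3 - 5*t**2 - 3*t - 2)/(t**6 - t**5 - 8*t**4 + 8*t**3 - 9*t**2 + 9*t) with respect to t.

Factor the denominator: t*(t - 3)*(t - 1)*(t + 3)*(t**2 + 1).
Partial-fraction decomposition: -(t - 1)/(10*(t**2 + 1)) - 29/(90*(t + 3)) + 1/(t - 1) - 61/(45*(t - 3)) - 2/(9*t).
Integrate each term; A/(t−a) gives A·log|t−a|; the (Bt+D)/(t²+p²) term gives a log and an atan.

-2*log(t)/9 - 61*log(t - 3)/45 + log(t - 1) - 29*log(t + 3)/90 - log(t**2 + 1)/20 + atan(t)/10 + C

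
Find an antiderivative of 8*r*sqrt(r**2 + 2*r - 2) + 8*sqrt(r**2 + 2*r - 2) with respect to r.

8*(r**2 + 2*r - 2)**(3/2)/3 + C

Let u = r**2 + 2*r - 2, so du = (2*r + 2) dr.
Rewriting, the integral becomes 4·∫ √u du = 4·(2/3)u^(3/2).
Substituting back, u = r**2 + 2*r - 2.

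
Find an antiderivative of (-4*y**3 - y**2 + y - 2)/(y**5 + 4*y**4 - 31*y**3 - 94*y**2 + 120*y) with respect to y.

-log(y)/60 - 29*log(y - 5)/110 + 3*log(y - 1)/70 - 13*log(y + 4)/20 + 205*log(y + 6)/231 + C

Factor the denominator: y*(y - 5)*(y - 1)*(y + 4)*(y + 6).
Partial-fraction decomposition: 205/(231*(y + 6)) - 13/(20*(y + 4)) + 3/(70*(y - 1)) - 29/(110*(y - 5)) - 1/(60*y).
Integrate each term: A/(y−a) contributes A·log|y−a|.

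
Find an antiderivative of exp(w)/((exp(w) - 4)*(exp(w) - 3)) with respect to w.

Let u = e^w, du = e^w dw.
The integral becomes ∫ du/((u-4)(u-3)); decompose into partial fractions.

log(exp(w) - 4) - log(exp(w) - 3) + C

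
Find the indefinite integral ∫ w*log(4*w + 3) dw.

Use integration by parts with u = log(4*w + 3), dv = w dw.
Then du = 4/(4*w + 3) dw and v = w**2/2.

w**2*log(4*w + 3)/2 - w**2/4 + 3*w/8 - 9*log(4*w + 3)/32 + C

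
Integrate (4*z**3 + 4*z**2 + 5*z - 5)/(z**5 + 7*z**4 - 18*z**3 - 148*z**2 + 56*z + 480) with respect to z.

67*log(z - 4)/216 - 53*log(z - 2)/448 - 31*log(z + 2)/288 + 430*log(z + 5)/189 - 151*log(z + 6)/64 + C

Factor the denominator: (z - 4)*(z - 2)*(z + 2)*(z + 5)*(z + 6).
Partial-fraction decomposition: -151/(64*(z + 6)) + 430/(189*(z + 5)) - 31/(288*(z + 2)) - 53/(448*(z - 2)) + 67/(216*(z - 4)).
Integrate each term: A/(z−a) contributes A·log|z−a|.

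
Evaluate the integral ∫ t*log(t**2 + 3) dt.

Let u = t**2 + 3, so du = (2*t) dt.
The integral becomes (1/2)·∫ log(u) du; integrate by parts with u′=log(u), dv′=du.

t**2*log(t**2 + 3)/2 - t**2/2 + 3*log(t**2 + 3)/2 + C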